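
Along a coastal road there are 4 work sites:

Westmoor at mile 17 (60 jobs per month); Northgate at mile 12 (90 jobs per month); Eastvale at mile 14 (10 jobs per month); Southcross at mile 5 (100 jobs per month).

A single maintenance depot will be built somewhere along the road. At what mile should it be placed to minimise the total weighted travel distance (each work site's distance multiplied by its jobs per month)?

x = 12

For a sum of weighted absolute distances on a line, the optimum is the weighted median (not the mean). Total weight W = 260; half-weight = 130.
Sort by position and accumulate weight:
  mile 5 (Southcross, w=100) → cum 100
  mile 12 (Northgate, w=90) → cum 190  ≥ 130 → median here
  mile 14 (Eastvale, w=10) → cum 200
  mile 17 (Westmoor, w=60) → cum 260
Optimal location: mile 12.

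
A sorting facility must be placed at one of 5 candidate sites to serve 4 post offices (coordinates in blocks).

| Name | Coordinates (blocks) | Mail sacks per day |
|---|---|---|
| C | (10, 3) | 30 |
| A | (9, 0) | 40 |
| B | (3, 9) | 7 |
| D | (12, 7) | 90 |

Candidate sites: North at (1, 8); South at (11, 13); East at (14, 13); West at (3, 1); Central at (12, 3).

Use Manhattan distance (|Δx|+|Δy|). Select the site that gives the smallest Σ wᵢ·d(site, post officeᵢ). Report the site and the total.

Central, total 765 blocks

Total weighted distance at each candidate:
  North (1, 8): total = 2161
  South (11, 13): total = 1644
  East (14, 13): total = 1965
  West (3, 1): total = 1956
  Central (12, 3): total = 765
Minimum is at Central with total 765 blocks.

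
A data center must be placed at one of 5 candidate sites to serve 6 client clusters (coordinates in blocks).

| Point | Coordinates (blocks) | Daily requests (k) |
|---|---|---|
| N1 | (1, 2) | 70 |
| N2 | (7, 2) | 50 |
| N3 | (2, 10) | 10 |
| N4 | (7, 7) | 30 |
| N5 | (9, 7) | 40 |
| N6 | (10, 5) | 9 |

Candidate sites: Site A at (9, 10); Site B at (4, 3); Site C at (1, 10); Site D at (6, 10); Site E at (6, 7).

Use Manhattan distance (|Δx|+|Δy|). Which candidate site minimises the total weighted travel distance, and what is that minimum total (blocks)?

Total weighted distance at each candidate:
  Site A (9, 10): total = 2014
  Site B (4, 3): total = 1212
  Site C (1, 10): total = 2106
  Site D (6, 10): total = 1841
  Site E (6, 7): total = 1274
Minimum is at Site B with total 1212 blocks.

Site B, total 1212 blocks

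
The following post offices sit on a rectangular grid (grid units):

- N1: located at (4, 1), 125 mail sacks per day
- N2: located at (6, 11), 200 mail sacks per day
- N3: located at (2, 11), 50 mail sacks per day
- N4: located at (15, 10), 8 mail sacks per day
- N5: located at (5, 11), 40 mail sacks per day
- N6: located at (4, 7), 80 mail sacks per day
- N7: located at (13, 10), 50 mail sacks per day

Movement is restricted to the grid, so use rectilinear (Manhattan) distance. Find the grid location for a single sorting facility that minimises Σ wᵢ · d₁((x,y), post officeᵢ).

(5, 11)

Manhattan distance separates: Σwᵢ(|x−xᵢ|+|y−yᵢ|) = Σwᵢ|x−xᵢ| + Σwᵢ|y−yᵢ|, so x and y are optimised independently as 1-D weighted medians.
Total weight W = 553; half = 276.5.
x-coordinate, sorted with cumulative weight:
  x=2 (N3, w=50) cum 50
  x=4 (N1, w=125) cum 175
  x=4 (N6, w=80) cum 255
  x=5 (N5, w=40) cum 295  ← median
  x=6 (N2, w=200) cum 495
  x=13 (N7, w=50) cum 545
  x=15 (N4, w=8) cum 553
⇒ x* = 5
y-coordinate, sorted with cumulative weight:
  y=1 (N1, w=125) cum 125
  y=7 (N6, w=80) cum 205
  y=10 (N4, w=8) cum 213
  y=10 (N7, w=50) cum 263
  y=11 (N2, w=200) cum 463  ← median
  y=11 (N3, w=50) cum 513
  y=11 (N5, w=40) cum 553
⇒ y* = 11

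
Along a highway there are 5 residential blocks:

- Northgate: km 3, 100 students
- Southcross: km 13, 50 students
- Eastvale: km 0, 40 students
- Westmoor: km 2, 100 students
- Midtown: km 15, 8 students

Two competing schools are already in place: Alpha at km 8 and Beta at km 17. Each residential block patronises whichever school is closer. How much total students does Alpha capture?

240

The indifferent point is the midpoint (8+17)/2 = 12.5; residential blocks left of it (closer to Alpha at 8) go to Alpha, those right go to Beta.
  Eastvale at 0 (w=40) → Alpha
  Westmoor at 2 (w=100) → Alpha
  Northgate at 3 (w=100) → Alpha
  Southcross at 13 (w=50) → Beta
  Midtown at 15 (w=8) → Beta
Alpha captures 240; Beta captures 58.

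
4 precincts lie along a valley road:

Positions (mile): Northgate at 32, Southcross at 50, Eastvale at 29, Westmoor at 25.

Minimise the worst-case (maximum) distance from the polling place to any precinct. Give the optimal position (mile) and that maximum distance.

location 37.5, max distance 12.5

The 1-center on a line is the midpoint of the two extreme points: leftmost at 25, rightmost at 50.
Optimal location = (25 + 50)/2 = 37.5; maximum distance = (50 − 25)/2 = 12.5.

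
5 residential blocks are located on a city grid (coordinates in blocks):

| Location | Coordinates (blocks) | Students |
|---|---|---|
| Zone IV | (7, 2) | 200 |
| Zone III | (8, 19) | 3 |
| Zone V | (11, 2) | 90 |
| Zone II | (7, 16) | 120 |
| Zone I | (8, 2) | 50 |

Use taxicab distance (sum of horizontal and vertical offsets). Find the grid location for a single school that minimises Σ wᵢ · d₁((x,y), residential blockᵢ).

(7, 2)

Manhattan distance separates: Σwᵢ(|x−xᵢ|+|y−yᵢ|) = Σwᵢ|x−xᵢ| + Σwᵢ|y−yᵢ|, so x and y are optimised independently as 1-D weighted medians.
Total weight W = 463; half = 231.5.
x-coordinate, sorted with cumulative weight:
  x=7 (Zone IV, w=200) cum 200
  x=7 (Zone II, w=120) cum 320  ← median
  x=8 (Zone III, w=3) cum 323
  x=8 (Zone I, w=50) cum 373
  x=11 (Zone V, w=90) cum 463
⇒ x* = 7
y-coordinate, sorted with cumulative weight:
  y=2 (Zone IV, w=200) cum 200
  y=2 (Zone V, w=90) cum 290  ← median
  y=2 (Zone I, w=50) cum 340
  y=16 (Zone II, w=120) cum 460
  y=19 (Zone III, w=3) cum 463
⇒ y* = 2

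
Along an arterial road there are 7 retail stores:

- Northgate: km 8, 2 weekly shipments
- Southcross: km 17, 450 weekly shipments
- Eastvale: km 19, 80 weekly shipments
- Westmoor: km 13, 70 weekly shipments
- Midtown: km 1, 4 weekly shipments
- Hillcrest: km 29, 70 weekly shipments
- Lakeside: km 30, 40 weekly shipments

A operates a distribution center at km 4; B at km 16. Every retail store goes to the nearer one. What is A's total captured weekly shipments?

6

The indifferent point is the midpoint (4+16)/2 = 10; retail stores left of it (closer to A at 4) go to A, those right go to B.
  Midtown at 1 (w=4) → A
  Northgate at 8 (w=2) → A
  Westmoor at 13 (w=70) → B
  Southcross at 17 (w=450) → B
  Eastvale at 19 (w=80) → B
  Hillcrest at 29 (w=70) → B
  Lakeside at 30 (w=40) → B
A captures 6; B captures 710.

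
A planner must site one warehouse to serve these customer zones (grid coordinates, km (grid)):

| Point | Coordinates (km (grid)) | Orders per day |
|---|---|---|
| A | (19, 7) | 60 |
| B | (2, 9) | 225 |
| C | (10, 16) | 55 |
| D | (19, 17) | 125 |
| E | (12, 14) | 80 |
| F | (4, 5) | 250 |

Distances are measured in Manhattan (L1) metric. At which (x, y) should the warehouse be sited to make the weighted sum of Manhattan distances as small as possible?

(4, 9)

Manhattan distance separates: Σwᵢ(|x−xᵢ|+|y−yᵢ|) = Σwᵢ|x−xᵢ| + Σwᵢ|y−yᵢ|, so x and y are optimised independently as 1-D weighted medians.
Total weight W = 795; half = 397.5.
x-coordinate, sorted with cumulative weight:
  x=2 (B, w=225) cum 225
  x=4 (F, w=250) cum 475  ← median
  x=10 (C, w=55) cum 530
  x=12 (E, w=80) cum 610
  x=19 (A, w=60) cum 670
  x=19 (D, w=125) cum 795
⇒ x* = 4
y-coordinate, sorted with cumulative weight:
  y=5 (F, w=250) cum 250
  y=7 (A, w=60) cum 310
  y=9 (B, w=225) cum 535  ← median
  y=14 (E, w=80) cum 615
  y=16 (C, w=55) cum 670
  y=17 (D, w=125) cum 795
⇒ y* = 9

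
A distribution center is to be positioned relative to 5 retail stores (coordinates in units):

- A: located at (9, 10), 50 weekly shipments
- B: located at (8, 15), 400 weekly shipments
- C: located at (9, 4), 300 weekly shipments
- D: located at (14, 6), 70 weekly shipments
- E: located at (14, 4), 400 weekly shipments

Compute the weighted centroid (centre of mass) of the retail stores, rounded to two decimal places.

The minimiser of Σwᵢ‖p−pᵢ‖² is the weighted centroid p* = (Σwᵢpᵢ)/(Σwᵢ).
Σwᵢ = 1220.
Σwᵢxᵢ = 50·9 + 400·8 + 300·9 + 70·14 + 400·14 = 12930.
Σwᵢyᵢ = 50·10 + 400·15 + 300·4 + 70·6 + 400·4 = 9720.
x* = 12930/1220 = 10.60, y* = 9720/1220 = 7.97.

(10.60, 7.97)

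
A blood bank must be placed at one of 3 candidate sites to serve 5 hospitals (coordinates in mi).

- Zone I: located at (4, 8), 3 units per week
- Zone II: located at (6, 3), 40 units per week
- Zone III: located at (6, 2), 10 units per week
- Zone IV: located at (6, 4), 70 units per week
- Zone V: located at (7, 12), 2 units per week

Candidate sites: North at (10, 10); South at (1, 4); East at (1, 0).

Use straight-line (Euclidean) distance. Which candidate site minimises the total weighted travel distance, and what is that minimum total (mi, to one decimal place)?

Total weighted distance at each candidate:
  North (10, 10): total = 942.9
  South (1, 4): total = 642.8
  East (1, 0): total = 787.8
Minimum is at South with total 642.8 mi.

South, total 642.8 mi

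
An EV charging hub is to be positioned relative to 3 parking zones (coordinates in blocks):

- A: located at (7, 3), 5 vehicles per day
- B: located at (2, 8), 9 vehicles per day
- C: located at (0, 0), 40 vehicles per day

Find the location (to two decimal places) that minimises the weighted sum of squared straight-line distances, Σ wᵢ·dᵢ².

(0.98, 1.61)

The minimiser of Σwᵢ‖p−pᵢ‖² is the weighted centroid p* = (Σwᵢpᵢ)/(Σwᵢ).
Σwᵢ = 54.
Σwᵢxᵢ = 5·7 + 9·2 + 40·0 = 53.
Σwᵢyᵢ = 5·3 + 9·8 + 40·0 = 87.
x* = 53/54 = 0.98, y* = 87/54 = 1.61.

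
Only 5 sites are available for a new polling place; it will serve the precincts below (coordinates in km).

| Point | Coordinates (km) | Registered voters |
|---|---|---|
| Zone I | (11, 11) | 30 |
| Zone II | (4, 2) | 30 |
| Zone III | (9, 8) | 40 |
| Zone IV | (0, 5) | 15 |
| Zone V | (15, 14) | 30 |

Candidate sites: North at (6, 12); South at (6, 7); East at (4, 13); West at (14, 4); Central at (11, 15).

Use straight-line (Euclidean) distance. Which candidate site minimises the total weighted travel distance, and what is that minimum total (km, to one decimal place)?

South, total 917.1 km

Total weighted distance at each candidate:
  North (6, 12): total = 1073.8
  South (6, 7): total = 917.1
  East (4, 13): total = 1296.8
  West (14, 4): total = 1302.6
  Central (11, 15): total = 1200.8
Minimum is at South with total 917.1 km.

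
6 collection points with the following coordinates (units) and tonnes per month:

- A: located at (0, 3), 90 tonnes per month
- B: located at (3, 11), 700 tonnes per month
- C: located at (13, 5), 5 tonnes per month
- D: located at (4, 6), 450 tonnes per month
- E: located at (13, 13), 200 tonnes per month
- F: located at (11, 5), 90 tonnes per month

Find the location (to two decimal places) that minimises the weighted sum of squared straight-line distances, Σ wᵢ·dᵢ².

(4.92, 8.95)

The minimiser of Σwᵢ‖p−pᵢ‖² is the weighted centroid p* = (Σwᵢpᵢ)/(Σwᵢ).
Σwᵢ = 1535.
Σwᵢxᵢ = 90·0 + 700·3 + 5·13 + 450·4 + 200·13 + 90·11 = 7555.
Σwᵢyᵢ = 90·3 + 700·11 + 5·5 + 450·6 + 200·13 + 90·5 = 13745.
x* = 7555/1535 = 4.92, y* = 13745/1535 = 8.95.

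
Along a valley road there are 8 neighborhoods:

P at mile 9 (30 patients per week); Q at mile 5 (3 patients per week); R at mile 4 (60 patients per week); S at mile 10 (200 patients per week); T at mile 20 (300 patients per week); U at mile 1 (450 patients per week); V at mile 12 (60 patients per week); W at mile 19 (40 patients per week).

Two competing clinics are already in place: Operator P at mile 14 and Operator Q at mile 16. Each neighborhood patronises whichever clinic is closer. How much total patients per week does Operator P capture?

803

The indifferent point is the midpoint (14+16)/2 = 15; neighborhoods left of it (closer to Operator P at 14) go to Operator P, those right go to Operator Q.
  U at 1 (w=450) → Operator P
  R at 4 (w=60) → Operator P
  Q at 5 (w=3) → Operator P
  P at 9 (w=30) → Operator P
  S at 10 (w=200) → Operator P
  V at 12 (w=60) → Operator P
  W at 19 (w=40) → Operator Q
  T at 20 (w=300) → Operator Q
Operator P captures 803; Operator Q captures 340.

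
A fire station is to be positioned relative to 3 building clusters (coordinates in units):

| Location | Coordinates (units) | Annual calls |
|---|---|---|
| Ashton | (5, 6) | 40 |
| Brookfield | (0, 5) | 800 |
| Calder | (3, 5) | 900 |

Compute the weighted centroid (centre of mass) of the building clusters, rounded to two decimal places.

The minimiser of Σwᵢ‖p−pᵢ‖² is the weighted centroid p* = (Σwᵢpᵢ)/(Σwᵢ).
Σwᵢ = 1740.
Σwᵢxᵢ = 40·5 + 800·0 + 900·3 = 2900.
Σwᵢyᵢ = 40·6 + 800·5 + 900·5 = 8740.
x* = 2900/1740 = 1.67, y* = 8740/1740 = 5.02.

(1.67, 5.02)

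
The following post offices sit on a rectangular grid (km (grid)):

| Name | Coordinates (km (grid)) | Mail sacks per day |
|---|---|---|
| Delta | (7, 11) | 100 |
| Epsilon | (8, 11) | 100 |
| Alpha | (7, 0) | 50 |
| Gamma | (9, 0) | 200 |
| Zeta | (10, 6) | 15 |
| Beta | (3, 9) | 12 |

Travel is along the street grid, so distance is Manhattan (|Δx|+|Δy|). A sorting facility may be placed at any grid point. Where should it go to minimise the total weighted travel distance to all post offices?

(8, 0)

Manhattan distance separates: Σwᵢ(|x−xᵢ|+|y−yᵢ|) = Σwᵢ|x−xᵢ| + Σwᵢ|y−yᵢ|, so x and y are optimised independently as 1-D weighted medians.
Total weight W = 477; half = 238.5.
x-coordinate, sorted with cumulative weight:
  x=3 (Beta, w=12) cum 12
  x=7 (Delta, w=100) cum 112
  x=7 (Alpha, w=50) cum 162
  x=8 (Epsilon, w=100) cum 262  ← median
  x=9 (Gamma, w=200) cum 462
  x=10 (Zeta, w=15) cum 477
⇒ x* = 8
y-coordinate, sorted with cumulative weight:
  y=0 (Alpha, w=50) cum 50
  y=0 (Gamma, w=200) cum 250  ← median
  y=6 (Zeta, w=15) cum 265
  y=9 (Beta, w=12) cum 277
  y=11 (Delta, w=100) cum 377
  y=11 (Epsilon, w=100) cum 477
⇒ y* = 0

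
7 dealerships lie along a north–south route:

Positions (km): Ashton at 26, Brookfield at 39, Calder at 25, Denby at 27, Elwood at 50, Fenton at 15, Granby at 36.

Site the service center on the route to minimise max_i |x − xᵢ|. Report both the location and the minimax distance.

location 32.5, max distance 17.5

The 1-center on a line is the midpoint of the two extreme points: leftmost at 15, rightmost at 50.
Optimal location = (15 + 50)/2 = 32.5; maximum distance = (50 − 15)/2 = 17.5.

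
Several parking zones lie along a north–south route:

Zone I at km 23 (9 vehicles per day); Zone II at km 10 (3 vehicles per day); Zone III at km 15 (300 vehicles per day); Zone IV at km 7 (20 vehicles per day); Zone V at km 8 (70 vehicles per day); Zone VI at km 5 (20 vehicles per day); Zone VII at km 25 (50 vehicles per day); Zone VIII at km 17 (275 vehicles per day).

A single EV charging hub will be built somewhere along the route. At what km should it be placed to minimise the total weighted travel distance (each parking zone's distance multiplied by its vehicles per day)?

For a sum of weighted absolute distances on a line, the optimum is the weighted median (not the mean). Total weight W = 747; half-weight = 373.5.
Sort by position and accumulate weight:
  km 5 (Zone VI, w=20) → cum 20
  km 7 (Zone IV, w=20) → cum 40
  km 8 (Zone V, w=70) → cum 110
  km 10 (Zone II, w=3) → cum 113
  km 15 (Zone III, w=300) → cum 413  ≥ 373.5 → median here
  km 17 (Zone VIII, w=275) → cum 688
  km 23 (Zone I, w=9) → cum 697
  km 25 (Zone VII, w=50) → cum 747
Optimal location: km 15.

x = 15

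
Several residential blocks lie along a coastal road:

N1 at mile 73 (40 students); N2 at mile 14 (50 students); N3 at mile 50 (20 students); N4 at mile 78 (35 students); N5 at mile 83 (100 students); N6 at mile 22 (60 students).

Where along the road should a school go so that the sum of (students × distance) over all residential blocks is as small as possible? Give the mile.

x = 73

For a sum of weighted absolute distances on a line, the optimum is the weighted median (not the mean). Total weight W = 305; half-weight = 152.5.
Sort by position and accumulate weight:
  mile 14 (N2, w=50) → cum 50
  mile 22 (N6, w=60) → cum 110
  mile 50 (N3, w=20) → cum 130
  mile 73 (N1, w=40) → cum 170  ≥ 152.5 → median here
  mile 78 (N4, w=35) → cum 205
  mile 83 (N5, w=100) → cum 305
Optimal location: mile 73.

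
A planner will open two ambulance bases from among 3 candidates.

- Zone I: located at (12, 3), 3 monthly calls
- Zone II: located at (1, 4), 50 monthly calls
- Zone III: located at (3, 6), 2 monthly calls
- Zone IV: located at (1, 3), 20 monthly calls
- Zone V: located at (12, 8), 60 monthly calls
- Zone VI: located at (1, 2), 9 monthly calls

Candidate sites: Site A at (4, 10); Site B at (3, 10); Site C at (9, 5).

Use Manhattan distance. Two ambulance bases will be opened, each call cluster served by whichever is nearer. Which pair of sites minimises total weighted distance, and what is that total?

{Site B, Site C}, total 1053

Evaluate every pair (each demand assigned to the nearer of the two):
  {Site B, Site C}: total = 1053
  {Site A, Site C}: total = 1134
  {Site A, Site B}: total = 1323
Best pair: {Site B, Site C} with total 1053.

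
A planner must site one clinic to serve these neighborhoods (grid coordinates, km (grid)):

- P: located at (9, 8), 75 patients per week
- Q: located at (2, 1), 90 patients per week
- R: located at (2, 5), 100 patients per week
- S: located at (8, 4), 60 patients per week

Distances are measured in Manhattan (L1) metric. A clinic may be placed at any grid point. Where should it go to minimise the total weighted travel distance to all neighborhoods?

(2, 5)

Manhattan distance separates: Σwᵢ(|x−xᵢ|+|y−yᵢ|) = Σwᵢ|x−xᵢ| + Σwᵢ|y−yᵢ|, so x and y are optimised independently as 1-D weighted medians.
Total weight W = 325; half = 162.5.
x-coordinate, sorted with cumulative weight:
  x=2 (Q, w=90) cum 90
  x=2 (R, w=100) cum 190  ← median
  x=8 (S, w=60) cum 250
  x=9 (P, w=75) cum 325
⇒ x* = 2
y-coordinate, sorted with cumulative weight:
  y=1 (Q, w=90) cum 90
  y=4 (S, w=60) cum 150
  y=5 (R, w=100) cum 250  ← median
  y=8 (P, w=75) cum 325
⇒ y* = 5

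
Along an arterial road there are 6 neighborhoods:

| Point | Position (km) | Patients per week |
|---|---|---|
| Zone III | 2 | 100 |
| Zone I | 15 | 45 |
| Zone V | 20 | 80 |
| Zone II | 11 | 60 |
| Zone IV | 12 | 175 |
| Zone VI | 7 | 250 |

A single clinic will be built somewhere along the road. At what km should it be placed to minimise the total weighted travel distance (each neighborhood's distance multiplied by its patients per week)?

x = 11

For a sum of weighted absolute distances on a line, the optimum is the weighted median (not the mean). Total weight W = 710; half-weight = 355.
Sort by position and accumulate weight:
  km 2 (Zone III, w=100) → cum 100
  km 7 (Zone VI, w=250) → cum 350
  km 11 (Zone II, w=60) → cum 410  ≥ 355 → median here
  km 12 (Zone IV, w=175) → cum 585
  km 15 (Zone I, w=45) → cum 630
  km 20 (Zone V, w=80) → cum 710
Optimal location: km 11.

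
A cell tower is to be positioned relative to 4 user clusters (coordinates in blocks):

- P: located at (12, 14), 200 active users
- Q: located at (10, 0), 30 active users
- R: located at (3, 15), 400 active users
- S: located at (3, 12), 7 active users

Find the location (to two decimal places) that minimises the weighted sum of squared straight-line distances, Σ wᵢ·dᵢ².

(6.16, 13.95)

The minimiser of Σwᵢ‖p−pᵢ‖² is the weighted centroid p* = (Σwᵢpᵢ)/(Σwᵢ).
Σwᵢ = 637.
Σwᵢxᵢ = 200·12 + 30·10 + 400·3 + 7·3 = 3921.
Σwᵢyᵢ = 200·14 + 30·0 + 400·15 + 7·12 = 8884.
x* = 3921/637 = 6.16, y* = 8884/637 = 13.95.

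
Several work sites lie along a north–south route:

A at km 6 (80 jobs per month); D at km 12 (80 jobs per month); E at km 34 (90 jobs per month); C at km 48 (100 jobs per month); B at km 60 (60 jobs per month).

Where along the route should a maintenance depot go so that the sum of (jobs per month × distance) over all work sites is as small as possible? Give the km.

x = 34

For a sum of weighted absolute distances on a line, the optimum is the weighted median (not the mean). Total weight W = 410; half-weight = 205.
Sort by position and accumulate weight:
  km 6 (A, w=80) → cum 80
  km 12 (D, w=80) → cum 160
  km 34 (E, w=90) → cum 250  ≥ 205 → median here
  km 48 (C, w=100) → cum 350
  km 60 (B, w=60) → cum 410
Optimal location: km 34.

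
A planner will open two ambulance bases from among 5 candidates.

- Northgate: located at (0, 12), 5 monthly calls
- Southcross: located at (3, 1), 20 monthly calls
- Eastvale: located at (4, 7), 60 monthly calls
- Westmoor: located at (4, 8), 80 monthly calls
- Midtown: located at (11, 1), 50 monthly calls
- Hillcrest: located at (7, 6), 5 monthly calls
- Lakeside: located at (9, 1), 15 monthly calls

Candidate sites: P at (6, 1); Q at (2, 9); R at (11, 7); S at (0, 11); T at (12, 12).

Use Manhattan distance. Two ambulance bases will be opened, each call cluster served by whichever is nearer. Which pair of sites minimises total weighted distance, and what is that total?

{P, Q}, total 890

Evaluate every pair (each demand assigned to the nearer of the two):
  {P, Q}: total = 890
  {Q, R}: total = 1130
  {P, S}: total = 1430
  {P, R}: total = 1520
  {Q, T}: total = 1535
  {P, T}: total = 1645
  {R, S}: total = 1690
  {Q, S}: total = 1780
  {R, T}: total = 1845
  {S, T}: total = 2170
Best pair: {P, Q} with total 890.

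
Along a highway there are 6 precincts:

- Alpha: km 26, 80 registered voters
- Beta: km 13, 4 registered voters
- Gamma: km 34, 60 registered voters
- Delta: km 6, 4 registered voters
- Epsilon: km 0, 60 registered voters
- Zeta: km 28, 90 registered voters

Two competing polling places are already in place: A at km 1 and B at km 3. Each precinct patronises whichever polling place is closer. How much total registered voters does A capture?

The indifferent point is the midpoint (1+3)/2 = 2; precincts left of it (closer to A at 1) go to A, those right go to B.
  Epsilon at 0 (w=60) → A
  Delta at 6 (w=4) → B
  Beta at 13 (w=4) → B
  Alpha at 26 (w=80) → B
  Zeta at 28 (w=90) → B
  Gamma at 34 (w=60) → B
A captures 60; B captures 238.

60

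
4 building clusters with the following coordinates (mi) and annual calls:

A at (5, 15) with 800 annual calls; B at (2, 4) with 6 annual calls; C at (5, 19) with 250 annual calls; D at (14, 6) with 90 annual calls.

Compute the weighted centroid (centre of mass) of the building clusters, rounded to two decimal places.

The minimiser of Σwᵢ‖p−pᵢ‖² is the weighted centroid p* = (Σwᵢpᵢ)/(Σwᵢ).
Σwᵢ = 1146.
Σwᵢxᵢ = 800·5 + 6·2 + 250·5 + 90·14 = 6522.
Σwᵢyᵢ = 800·15 + 6·4 + 250·19 + 90·6 = 17314.
x* = 6522/1146 = 5.69, y* = 17314/1146 = 15.11.

(5.69, 15.11)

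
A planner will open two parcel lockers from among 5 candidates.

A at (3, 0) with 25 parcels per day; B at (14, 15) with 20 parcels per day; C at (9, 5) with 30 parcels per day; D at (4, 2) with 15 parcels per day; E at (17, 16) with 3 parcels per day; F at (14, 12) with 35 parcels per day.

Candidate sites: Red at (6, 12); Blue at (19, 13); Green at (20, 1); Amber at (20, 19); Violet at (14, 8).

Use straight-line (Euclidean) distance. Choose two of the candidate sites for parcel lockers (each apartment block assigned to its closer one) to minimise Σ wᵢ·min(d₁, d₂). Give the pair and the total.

Evaluate every pair (each demand assigned to the nearer of the two):
  {Red, Violet}: total = 942.8
  {Blue, Violet}: total = 948.4
  {Amber, Violet}: total = 982.6
  {Red, Blue}: total = 987.7
  {Green, Violet}: total = 995.5
  {Red, Amber}: total = 1127.6
  {Red, Green}: total = 1176.7
  {Blue, Green}: total = 1314.3
  {Blue, Amber}: total = 1475.6
  {Green, Amber}: total = 1497.0
Best pair: {Red, Violet} with total 942.8.

{Red, Violet}, total 942.8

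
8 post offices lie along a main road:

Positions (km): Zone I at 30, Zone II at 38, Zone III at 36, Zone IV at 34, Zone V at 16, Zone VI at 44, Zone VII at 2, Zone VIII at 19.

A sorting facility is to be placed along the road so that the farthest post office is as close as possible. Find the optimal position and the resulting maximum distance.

The 1-center on a line is the midpoint of the two extreme points: leftmost at 2, rightmost at 44.
Optimal location = (2 + 44)/2 = 23; maximum distance = (44 − 2)/2 = 21.

location 23, max distance 21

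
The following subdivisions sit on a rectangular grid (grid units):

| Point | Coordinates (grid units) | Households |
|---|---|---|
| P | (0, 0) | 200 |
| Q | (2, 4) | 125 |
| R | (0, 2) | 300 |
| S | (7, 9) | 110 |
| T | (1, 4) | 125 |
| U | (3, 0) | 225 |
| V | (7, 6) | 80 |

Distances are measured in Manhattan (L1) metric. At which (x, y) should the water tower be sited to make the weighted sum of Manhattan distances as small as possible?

Manhattan distance separates: Σwᵢ(|x−xᵢ|+|y−yᵢ|) = Σwᵢ|x−xᵢ| + Σwᵢ|y−yᵢ|, so x and y are optimised independently as 1-D weighted medians.
Total weight W = 1165; half = 582.5.
x-coordinate, sorted with cumulative weight:
  x=0 (P, w=200) cum 200
  x=0 (R, w=300) cum 500
  x=1 (T, w=125) cum 625  ← median
  x=2 (Q, w=125) cum 750
  x=3 (U, w=225) cum 975
  x=7 (S, w=110) cum 1085
  x=7 (V, w=80) cum 1165
⇒ x* = 1
y-coordinate, sorted with cumulative weight:
  y=0 (P, w=200) cum 200
  y=0 (U, w=225) cum 425
  y=2 (R, w=300) cum 725  ← median
  y=4 (Q, w=125) cum 850
  y=4 (T, w=125) cum 975
  y=6 (V, w=80) cum 1055
  y=9 (S, w=110) cum 1165
⇒ y* = 2

(1, 2)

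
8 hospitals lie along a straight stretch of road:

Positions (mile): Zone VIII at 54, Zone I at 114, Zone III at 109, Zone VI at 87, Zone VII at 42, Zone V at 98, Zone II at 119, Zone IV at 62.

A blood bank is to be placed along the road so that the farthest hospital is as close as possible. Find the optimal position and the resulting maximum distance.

The 1-center on a line is the midpoint of the two extreme points: leftmost at 42, rightmost at 119.
Optimal location = (42 + 119)/2 = 80.5; maximum distance = (119 − 42)/2 = 38.5.

location 80.5, max distance 38.5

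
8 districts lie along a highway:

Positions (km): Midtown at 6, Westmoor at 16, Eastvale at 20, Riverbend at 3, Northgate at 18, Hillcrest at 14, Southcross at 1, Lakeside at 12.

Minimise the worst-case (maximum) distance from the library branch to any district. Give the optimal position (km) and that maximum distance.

location 10.5, max distance 9.5

The 1-center on a line is the midpoint of the two extreme points: leftmost at 1, rightmost at 20.
Optimal location = (1 + 20)/2 = 10.5; maximum distance = (20 − 1)/2 = 9.5.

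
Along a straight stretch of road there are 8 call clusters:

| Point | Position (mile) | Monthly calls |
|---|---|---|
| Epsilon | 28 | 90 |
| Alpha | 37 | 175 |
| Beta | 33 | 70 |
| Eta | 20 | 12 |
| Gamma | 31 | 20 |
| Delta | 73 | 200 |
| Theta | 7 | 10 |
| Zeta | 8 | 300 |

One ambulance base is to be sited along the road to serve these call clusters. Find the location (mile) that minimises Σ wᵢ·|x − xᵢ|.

For a sum of weighted absolute distances on a line, the optimum is the weighted median (not the mean). Total weight W = 877; half-weight = 438.5.
Sort by position and accumulate weight:
  mile 7 (Theta, w=10) → cum 10
  mile 8 (Zeta, w=300) → cum 310
  mile 20 (Eta, w=12) → cum 322
  mile 28 (Epsilon, w=90) → cum 412
  mile 31 (Gamma, w=20) → cum 432
  mile 33 (Beta, w=70) → cum 502  ≥ 438.5 → median here
  mile 37 (Alpha, w=175) → cum 677
  mile 73 (Delta, w=200) → cum 877
Optimal location: mile 33.

x = 33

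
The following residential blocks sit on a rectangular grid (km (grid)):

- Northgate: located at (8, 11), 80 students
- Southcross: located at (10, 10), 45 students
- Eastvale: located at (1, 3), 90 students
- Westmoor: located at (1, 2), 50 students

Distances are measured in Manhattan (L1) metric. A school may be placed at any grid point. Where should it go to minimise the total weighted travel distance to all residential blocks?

(1, 3)

Manhattan distance separates: Σwᵢ(|x−xᵢ|+|y−yᵢ|) = Σwᵢ|x−xᵢ| + Σwᵢ|y−yᵢ|, so x and y are optimised independently as 1-D weighted medians.
Total weight W = 265; half = 132.5.
x-coordinate, sorted with cumulative weight:
  x=1 (Eastvale, w=90) cum 90
  x=1 (Westmoor, w=50) cum 140  ← median
  x=8 (Northgate, w=80) cum 220
  x=10 (Southcross, w=45) cum 265
⇒ x* = 1
y-coordinate, sorted with cumulative weight:
  y=2 (Westmoor, w=50) cum 50
  y=3 (Eastvale, w=90) cum 140  ← median
  y=10 (Southcross, w=45) cum 185
  y=11 (Northgate, w=80) cum 265
⇒ y* = 3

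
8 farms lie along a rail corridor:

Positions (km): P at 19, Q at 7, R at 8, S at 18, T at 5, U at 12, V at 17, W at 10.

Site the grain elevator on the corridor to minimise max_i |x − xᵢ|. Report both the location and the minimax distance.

The 1-center on a line is the midpoint of the two extreme points: leftmost at 5, rightmost at 19.
Optimal location = (5 + 19)/2 = 12; maximum distance = (19 − 5)/2 = 7.

location 12, max distance 7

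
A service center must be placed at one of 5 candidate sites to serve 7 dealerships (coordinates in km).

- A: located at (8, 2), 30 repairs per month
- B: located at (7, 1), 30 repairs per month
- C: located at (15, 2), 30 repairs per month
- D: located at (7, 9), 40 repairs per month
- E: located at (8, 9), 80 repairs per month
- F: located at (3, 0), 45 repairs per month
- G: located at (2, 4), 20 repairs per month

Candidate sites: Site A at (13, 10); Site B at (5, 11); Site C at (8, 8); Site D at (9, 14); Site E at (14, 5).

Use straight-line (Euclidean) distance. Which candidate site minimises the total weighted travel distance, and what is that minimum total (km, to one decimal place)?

Total weighted distance at each candidate:
  Site A (13, 10): total = 2393.1
  Site B (5, 11): total = 2051.2
  Site C (8, 8): total = 1374.0
  Site D (9, 14): total = 2711.2
  Site E (14, 5): total = 2221.9
Minimum is at Site C with total 1374.0 km.

Site C, total 1374.0 km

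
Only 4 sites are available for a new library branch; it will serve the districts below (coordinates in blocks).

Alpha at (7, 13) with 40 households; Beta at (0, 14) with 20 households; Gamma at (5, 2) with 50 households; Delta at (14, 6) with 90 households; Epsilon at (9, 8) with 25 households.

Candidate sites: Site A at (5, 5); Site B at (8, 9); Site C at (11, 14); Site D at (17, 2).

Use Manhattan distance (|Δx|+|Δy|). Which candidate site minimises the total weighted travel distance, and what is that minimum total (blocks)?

Total weighted distance at each candidate:
  Site A (5, 5): total = 1905
  Site B (8, 9): total = 1820
  Site C (11, 14): total = 2510
  Site D (17, 2): total = 3000
Minimum is at Site B with total 1820 blocks.

Site B, total 1820 blocks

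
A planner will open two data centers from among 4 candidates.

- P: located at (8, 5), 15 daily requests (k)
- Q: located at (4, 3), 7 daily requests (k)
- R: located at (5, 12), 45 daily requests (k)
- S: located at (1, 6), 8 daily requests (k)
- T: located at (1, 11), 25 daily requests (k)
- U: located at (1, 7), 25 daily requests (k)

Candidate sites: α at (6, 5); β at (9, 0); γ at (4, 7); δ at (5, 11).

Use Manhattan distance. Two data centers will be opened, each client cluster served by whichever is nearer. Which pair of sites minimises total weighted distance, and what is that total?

{γ, δ}, total 370

Evaluate every pair (each demand assigned to the nearer of the two):
  {γ, δ}: total = 370
  {α, δ}: total = 426
  {β, δ}: total = 563
  {α, γ}: total = 610
  {β, γ}: total = 670
  {α, β}: total = 916
Best pair: {γ, δ} with total 370.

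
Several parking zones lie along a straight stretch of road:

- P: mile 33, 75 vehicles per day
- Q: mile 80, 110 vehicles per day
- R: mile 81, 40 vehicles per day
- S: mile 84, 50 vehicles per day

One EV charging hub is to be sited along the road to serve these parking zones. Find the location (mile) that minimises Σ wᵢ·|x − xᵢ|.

x = 80

For a sum of weighted absolute distances on a line, the optimum is the weighted median (not the mean). Total weight W = 275; half-weight = 137.5.
Sort by position and accumulate weight:
  mile 33 (P, w=75) → cum 75
  mile 80 (Q, w=110) → cum 185  ≥ 137.5 → median here
  mile 81 (R, w=40) → cum 225
  mile 84 (S, w=50) → cum 275
Optimal location: mile 80.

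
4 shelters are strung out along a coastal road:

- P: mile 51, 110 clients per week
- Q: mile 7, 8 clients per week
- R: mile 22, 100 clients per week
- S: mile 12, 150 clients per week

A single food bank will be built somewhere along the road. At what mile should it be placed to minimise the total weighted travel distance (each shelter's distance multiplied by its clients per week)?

For a sum of weighted absolute distances on a line, the optimum is the weighted median (not the mean). Total weight W = 368; half-weight = 184.
Sort by position and accumulate weight:
  mile 7 (Q, w=8) → cum 8
  mile 12 (S, w=150) → cum 158
  mile 22 (R, w=100) → cum 258  ≥ 184 → median here
  mile 51 (P, w=110) → cum 368
Optimal location: mile 22.

x = 22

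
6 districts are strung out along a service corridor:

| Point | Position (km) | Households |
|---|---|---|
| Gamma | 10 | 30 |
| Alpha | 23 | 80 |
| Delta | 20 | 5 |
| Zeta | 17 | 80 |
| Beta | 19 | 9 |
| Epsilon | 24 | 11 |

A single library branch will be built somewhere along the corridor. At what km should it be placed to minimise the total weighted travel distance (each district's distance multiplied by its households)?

x = 17

For a sum of weighted absolute distances on a line, the optimum is the weighted median (not the mean). Total weight W = 215; half-weight = 107.5.
Sort by position and accumulate weight:
  km 10 (Gamma, w=30) → cum 30
  km 17 (Zeta, w=80) → cum 110  ≥ 107.5 → median here
  km 19 (Beta, w=9) → cum 119
  km 20 (Delta, w=5) → cum 124
  km 23 (Alpha, w=80) → cum 204
  km 24 (Epsilon, w=11) → cum 215
Optimal location: km 17.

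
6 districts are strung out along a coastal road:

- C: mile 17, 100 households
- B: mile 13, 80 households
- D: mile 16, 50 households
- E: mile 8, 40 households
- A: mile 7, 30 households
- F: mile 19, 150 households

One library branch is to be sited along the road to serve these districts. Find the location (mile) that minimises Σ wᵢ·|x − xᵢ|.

x = 17

For a sum of weighted absolute distances on a line, the optimum is the weighted median (not the mean). Total weight W = 450; half-weight = 225.
Sort by position and accumulate weight:
  mile 7 (A, w=30) → cum 30
  mile 8 (E, w=40) → cum 70
  mile 13 (B, w=80) → cum 150
  mile 16 (D, w=50) → cum 200
  mile 17 (C, w=100) → cum 300  ≥ 225 → median here
  mile 19 (F, w=150) → cum 450
Optimal location: mile 17.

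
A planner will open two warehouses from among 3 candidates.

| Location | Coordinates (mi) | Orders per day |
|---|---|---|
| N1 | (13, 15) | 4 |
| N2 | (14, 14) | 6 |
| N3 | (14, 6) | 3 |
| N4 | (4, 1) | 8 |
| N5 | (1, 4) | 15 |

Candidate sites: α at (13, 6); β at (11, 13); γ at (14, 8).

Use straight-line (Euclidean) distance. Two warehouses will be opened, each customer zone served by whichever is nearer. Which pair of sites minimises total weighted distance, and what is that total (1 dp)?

{α, β}, total 298.1

Evaluate every pair (each demand assigned to the nearer of the two):
  {α, β}: total = 298.1
  {α, γ}: total = 332.1
  {β, γ}: total = 335.7
Best pair: {α, β} with total 298.1.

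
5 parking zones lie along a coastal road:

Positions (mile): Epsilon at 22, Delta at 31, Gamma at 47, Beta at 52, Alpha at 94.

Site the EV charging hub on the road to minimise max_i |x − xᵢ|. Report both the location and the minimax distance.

location 58, max distance 36

The 1-center on a line is the midpoint of the two extreme points: leftmost at 22, rightmost at 94.
Optimal location = (22 + 94)/2 = 58; maximum distance = (94 − 22)/2 = 36.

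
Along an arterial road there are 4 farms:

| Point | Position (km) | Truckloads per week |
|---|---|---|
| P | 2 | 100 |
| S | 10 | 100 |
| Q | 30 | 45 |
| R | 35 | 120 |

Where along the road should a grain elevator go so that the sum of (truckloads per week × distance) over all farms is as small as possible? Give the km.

For a sum of weighted absolute distances on a line, the optimum is the weighted median (not the mean). Total weight W = 365; half-weight = 182.5.
Sort by position and accumulate weight:
  km 2 (P, w=100) → cum 100
  km 10 (S, w=100) → cum 200  ≥ 182.5 → median here
  km 30 (Q, w=45) → cum 245
  km 35 (R, w=120) → cum 365
Optimal location: km 10.

x = 10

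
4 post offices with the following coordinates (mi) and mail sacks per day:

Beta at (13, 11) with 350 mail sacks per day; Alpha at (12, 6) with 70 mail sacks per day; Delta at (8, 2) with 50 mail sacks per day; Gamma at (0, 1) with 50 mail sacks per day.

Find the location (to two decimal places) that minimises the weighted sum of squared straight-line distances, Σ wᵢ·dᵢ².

The minimiser of Σwᵢ‖p−pᵢ‖² is the weighted centroid p* = (Σwᵢpᵢ)/(Σwᵢ).
Σwᵢ = 520.
Σwᵢxᵢ = 350·13 + 70·12 + 50·8 + 50·0 = 5790.
Σwᵢyᵢ = 350·11 + 70·6 + 50·2 + 50·1 = 4420.
x* = 5790/520 = 11.13, y* = 4420/520 = 8.50.

(11.13, 8.50)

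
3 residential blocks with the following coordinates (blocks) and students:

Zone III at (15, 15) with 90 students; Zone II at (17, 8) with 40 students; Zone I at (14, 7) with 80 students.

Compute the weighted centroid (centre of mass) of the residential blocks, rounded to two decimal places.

(15.00, 10.62)

The minimiser of Σwᵢ‖p−pᵢ‖² is the weighted centroid p* = (Σwᵢpᵢ)/(Σwᵢ).
Σwᵢ = 210.
Σwᵢxᵢ = 90·15 + 40·17 + 80·14 = 3150.
Σwᵢyᵢ = 90·15 + 40·8 + 80·7 = 2230.
x* = 3150/210 = 15.00, y* = 2230/210 = 10.62.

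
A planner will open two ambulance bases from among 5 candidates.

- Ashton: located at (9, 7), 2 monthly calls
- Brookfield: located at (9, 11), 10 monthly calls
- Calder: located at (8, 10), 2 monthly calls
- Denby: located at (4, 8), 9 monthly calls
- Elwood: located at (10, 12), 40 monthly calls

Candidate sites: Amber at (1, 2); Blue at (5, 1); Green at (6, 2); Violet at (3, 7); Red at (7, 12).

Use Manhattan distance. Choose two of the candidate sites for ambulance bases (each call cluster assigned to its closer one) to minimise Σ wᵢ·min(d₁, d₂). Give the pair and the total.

Evaluate every pair (each demand assigned to the nearer of the two):
  {Violet, Red}: total = 186
  {Amber, Red}: total = 233
  {Blue, Red}: total = 233
  {Green, Red}: total = 233
  {Amber, Violet}: total = 626
  {Blue, Violet}: total = 626
  {Green, Violet}: total = 626
  {Amber, Green}: total = 788
  {Blue, Green}: total = 788
  {Amber, Blue}: total = 896
Best pair: {Violet, Red} with total 186.

{Violet, Red}, total 186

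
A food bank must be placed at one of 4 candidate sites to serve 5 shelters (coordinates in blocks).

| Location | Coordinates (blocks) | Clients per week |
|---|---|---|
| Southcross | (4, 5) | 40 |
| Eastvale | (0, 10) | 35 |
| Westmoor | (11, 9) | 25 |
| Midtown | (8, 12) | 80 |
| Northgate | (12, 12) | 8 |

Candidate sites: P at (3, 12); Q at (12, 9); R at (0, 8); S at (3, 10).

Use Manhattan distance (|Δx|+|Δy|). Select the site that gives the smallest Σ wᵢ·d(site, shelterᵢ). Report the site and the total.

S, total 1218 blocks

Total weighted distance at each candidate:
  P (3, 12): total = 1242
  Q (12, 9): total = 1544
  R (0, 8): total = 1738
  S (3, 10): total = 1218
Minimum is at S with total 1218 blocks.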